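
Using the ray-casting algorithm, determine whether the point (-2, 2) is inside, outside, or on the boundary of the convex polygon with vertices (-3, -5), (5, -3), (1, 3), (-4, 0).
The point (-2, 2) lies strictly outside the polygon

Cast a horizontal ray to the right from the query point and count how many polygon edges it crosses (each edge strictly once or zero times, handled with the usual half-open convention). 
Parity of crossings → even ⇒ outside.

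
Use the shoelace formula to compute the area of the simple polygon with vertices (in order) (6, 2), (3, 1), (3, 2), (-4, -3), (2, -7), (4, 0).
Area = 36

Shoelace formula: Area = (1/2) |Σ_i (x_i · y_{i+1} − x_{i+1} · y_i)| (indices mod n). Compute each cross term:
  (6)(1) − (3)(2) = 0
  (3)(2) − (3)(1) = 3
  (3)(-3) − (-4)(2) = -1
  (-4)(-7) − (2)(-3) = 34
  (2)(0) − (4)(-7) = 28
  (4)(2) − (6)(0) = 8
Sum = 72, so (signed) Area = 72/2 = 36, |Area| = 36.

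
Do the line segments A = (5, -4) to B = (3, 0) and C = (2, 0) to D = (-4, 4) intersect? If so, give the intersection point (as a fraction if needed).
No (intersection of containing lines falls outside at least one segment)

Parametrize and solve: t = 3/4, s = -1/4. At least one of these is outside [0, 1], so the segments do not intersect.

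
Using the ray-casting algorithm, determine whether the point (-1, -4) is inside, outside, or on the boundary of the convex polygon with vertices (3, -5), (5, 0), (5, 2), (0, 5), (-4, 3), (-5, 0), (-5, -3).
The point (-1, -4) lies on the polygon boundary

Boundary check: the query satisfies the collinearity and bounding-box conditions for some polygon edge, so it lies exactly on the boundary.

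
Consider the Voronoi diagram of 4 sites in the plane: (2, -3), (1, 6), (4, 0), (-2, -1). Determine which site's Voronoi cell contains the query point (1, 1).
Nearest site = (4, 0)

The Voronoi cell of site s contains exactly those query points closer to s than to any other site. Compute squared distances from q = (1, 1) to each site:
  (4 − 1)² + (0 − 1)² = 10
  (-2 − 1)² + (-1 − 1)² = 13
  (2 − 1)² + (-3 − 1)² = 17
  (1 − 1)² + (6 − 1)² = 25
Minimum is attained by (4, 0), so q lies in its Voronoi cell.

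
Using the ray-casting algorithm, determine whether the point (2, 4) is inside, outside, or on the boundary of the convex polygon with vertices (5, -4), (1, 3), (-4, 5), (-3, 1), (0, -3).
The point (2, 4) lies strictly outside the polygon

Cast a horizontal ray to the right from the query point and count how many polygon edges it crosses (each edge strictly once or zero times, handled with the usual half-open convention). 
Parity of crossings → even ⇒ outside.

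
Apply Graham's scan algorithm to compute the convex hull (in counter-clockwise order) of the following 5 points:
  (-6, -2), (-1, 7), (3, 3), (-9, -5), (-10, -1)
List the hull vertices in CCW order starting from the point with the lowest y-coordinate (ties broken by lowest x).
Hull (CCW) = [(-9, -5), (3, 3), (-1, 7), (-10, -1)]

Graham scan procedure:
  1. Find the pivot p₀ = point with lowest y (tie → lowest x): (-9, -5).
  2. Sort the remaining points by polar angle around p₀.
  3. Walk through sorted points, maintaining a stack; pop the top while the last three entries make a non-left turn (cross product ≤ 0).
  4. Final stack is the convex hull in CCW order: (-9, -5), (3, 3), (-1, 7), (-10, -1).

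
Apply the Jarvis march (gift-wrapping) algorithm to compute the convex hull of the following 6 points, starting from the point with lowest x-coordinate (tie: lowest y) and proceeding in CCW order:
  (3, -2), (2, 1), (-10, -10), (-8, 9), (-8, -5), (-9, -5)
Hull (CCW) = [(-10, -10), (3, -2), (2, 1), (-8, 9)]

Jarvis march: at each step, from the current hull vertex p, select the next vertex q as the point such that every other point lies strictly to the left of (or on) the directed line p → q. (Equivalently: for every other point r, the cross product (q − p) × (r − p) ≥ 0.)
Starting point (lowest x, tie lowest y): (-10, -10). Wrap until returning to start. Resulting hull: (-10, -10), (3, -2), (2, 1), (-8, 9).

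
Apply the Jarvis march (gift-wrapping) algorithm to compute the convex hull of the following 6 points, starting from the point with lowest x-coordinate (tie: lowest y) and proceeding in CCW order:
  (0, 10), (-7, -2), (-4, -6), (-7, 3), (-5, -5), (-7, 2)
Hull (CCW) = [(-7, -2), (-5, -5), (-4, -6), (0, 10), (-7, 3)]

Jarvis march: at each step, from the current hull vertex p, select the next vertex q as the point such that every other point lies strictly to the left of (or on) the directed line p → q. (Equivalently: for every other point r, the cross product (q − p) × (r − p) ≥ 0.)
Starting point (lowest x, tie lowest y): (-7, -2). Wrap until returning to start. Resulting hull: (-7, -2), (-5, -5), (-4, -6), (0, 10), (-7, 3).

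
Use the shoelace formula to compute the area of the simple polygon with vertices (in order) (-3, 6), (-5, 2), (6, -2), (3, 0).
Area = 23

Shoelace formula: Area = (1/2) |Σ_i (x_i · y_{i+1} − x_{i+1} · y_i)| (indices mod n). Compute each cross term:
  (-3)(2) − (-5)(6) = 24
  (-5)(-2) − (6)(2) = -2
  (6)(0) − (3)(-2) = 6
  (3)(6) − (-3)(0) = 18
Sum = 46, so (signed) Area = 46/2 = 23, |Area| = 23.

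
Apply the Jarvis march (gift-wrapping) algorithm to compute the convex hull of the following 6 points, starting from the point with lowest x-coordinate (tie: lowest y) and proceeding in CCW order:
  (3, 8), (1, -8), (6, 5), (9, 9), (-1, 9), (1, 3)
Hull (CCW) = [(-1, 9), (1, -8), (9, 9)]

Jarvis march: at each step, from the current hull vertex p, select the next vertex q as the point such that every other point lies strictly to the left of (or on) the directed line p → q. (Equivalently: for every other point r, the cross product (q − p) × (r − p) ≥ 0.)
Starting point (lowest x, tie lowest y): (-1, 9). Wrap until returning to start. Resulting hull: (-1, 9), (1, -8), (9, 9).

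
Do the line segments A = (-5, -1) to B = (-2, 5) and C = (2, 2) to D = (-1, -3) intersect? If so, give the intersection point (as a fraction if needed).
No (intersection of containing lines falls outside at least one segment)

Parametrize and solve: t = -26/3, s = 11. At least one of these is outside [0, 1], so the segments do not intersect.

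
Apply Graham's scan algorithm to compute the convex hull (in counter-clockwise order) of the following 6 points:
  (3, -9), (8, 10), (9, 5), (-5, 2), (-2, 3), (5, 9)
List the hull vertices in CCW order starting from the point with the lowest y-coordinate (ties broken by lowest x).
Hull (CCW) = [(3, -9), (9, 5), (8, 10), (5, 9), (-5, 2)]

Graham scan procedure:
  1. Find the pivot p₀ = point with lowest y (tie → lowest x): (3, -9).
  2. Sort the remaining points by polar angle around p₀.
  3. Walk through sorted points, maintaining a stack; pop the top while the last three entries make a non-left turn (cross product ≤ 0).
  4. Final stack is the convex hull in CCW order: (3, -9), (9, 5), (8, 10), (5, 9), (-5, 2).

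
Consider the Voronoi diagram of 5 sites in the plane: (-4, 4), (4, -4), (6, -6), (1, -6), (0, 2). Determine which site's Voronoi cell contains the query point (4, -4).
Nearest site = (4, -4)

The Voronoi cell of site s contains exactly those query points closer to s than to any other site. Compute squared distances from q = (4, -4) to each site:
  (4 − 4)² + (-4 − -4)² = 0
  (6 − 4)² + (-6 − -4)² = 8
  (1 − 4)² + (-6 − -4)² = 13
  (0 − 4)² + (2 − -4)² = 52
  (-4 − 4)² + (4 − -4)² = 128
Minimum is attained by (4, -4), so q lies in its Voronoi cell.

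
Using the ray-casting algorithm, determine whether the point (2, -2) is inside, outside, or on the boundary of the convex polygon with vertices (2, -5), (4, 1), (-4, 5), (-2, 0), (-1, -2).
The point (2, -2) lies strictly inside the polygon

Cast a horizontal ray to the right from the query point and count how many polygon edges it crosses (each edge strictly once or zero times, handled with the usual half-open convention). 
Parity of crossings → odd ⇒ inside.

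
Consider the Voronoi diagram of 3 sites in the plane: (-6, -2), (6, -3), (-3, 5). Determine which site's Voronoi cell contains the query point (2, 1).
Nearest site = (6, -3)

The Voronoi cell of site s contains exactly those query points closer to s than to any other site. Compute squared distances from q = (2, 1) to each site:
  (6 − 2)² + (-3 − 1)² = 32
  (-3 − 2)² + (5 − 1)² = 41
  (-6 − 2)² + (-2 − 1)² = 73
Minimum is attained by (6, -3), so q lies in its Voronoi cell.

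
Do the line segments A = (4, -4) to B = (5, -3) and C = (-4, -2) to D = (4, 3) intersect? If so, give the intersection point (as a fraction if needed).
No (intersection of containing lines falls outside at least one segment)

Parametrize and solve: t = 56/3, s = 10/3. At least one of these is outside [0, 1], so the segments do not intersect.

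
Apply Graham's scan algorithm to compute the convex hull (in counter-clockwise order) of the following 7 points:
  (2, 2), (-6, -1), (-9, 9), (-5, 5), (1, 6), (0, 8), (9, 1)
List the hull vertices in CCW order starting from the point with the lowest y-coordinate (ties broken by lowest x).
Hull (CCW) = [(-6, -1), (9, 1), (0, 8), (-9, 9)]

Graham scan procedure:
  1. Find the pivot p₀ = point with lowest y (tie → lowest x): (-6, -1).
  2. Sort the remaining points by polar angle around p₀.
  3. Walk through sorted points, maintaining a stack; pop the top while the last three entries make a non-left turn (cross product ≤ 0).
  4. Final stack is the convex hull in CCW order: (-6, -1), (9, 1), (0, 8), (-9, 9).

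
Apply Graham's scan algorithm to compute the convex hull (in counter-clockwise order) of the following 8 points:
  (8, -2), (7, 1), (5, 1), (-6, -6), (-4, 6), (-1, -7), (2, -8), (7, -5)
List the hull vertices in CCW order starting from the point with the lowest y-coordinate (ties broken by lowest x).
Hull (CCW) = [(2, -8), (7, -5), (8, -2), (7, 1), (-4, 6), (-6, -6)]

Graham scan procedure:
  1. Find the pivot p₀ = point with lowest y (tie → lowest x): (2, -8).
  2. Sort the remaining points by polar angle around p₀.
  3. Walk through sorted points, maintaining a stack; pop the top while the last three entries make a non-left turn (cross product ≤ 0).
  4. Final stack is the convex hull in CCW order: (2, -8), (7, -5), (8, -2), (7, 1), (-4, 6), (-6, -6).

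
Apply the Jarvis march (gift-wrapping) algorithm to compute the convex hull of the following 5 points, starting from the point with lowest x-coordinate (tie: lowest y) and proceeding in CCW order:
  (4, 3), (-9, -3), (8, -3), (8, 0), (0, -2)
Hull (CCW) = [(-9, -3), (8, -3), (8, 0), (4, 3)]

Jarvis march: at each step, from the current hull vertex p, select the next vertex q as the point such that every other point lies strictly to the left of (or on) the directed line p → q. (Equivalently: for every other point r, the cross product (q − p) × (r − p) ≥ 0.)
Starting point (lowest x, tie lowest y): (-9, -3). Wrap until returning to start. Resulting hull: (-9, -3), (8, -3), (8, 0), (4, 3).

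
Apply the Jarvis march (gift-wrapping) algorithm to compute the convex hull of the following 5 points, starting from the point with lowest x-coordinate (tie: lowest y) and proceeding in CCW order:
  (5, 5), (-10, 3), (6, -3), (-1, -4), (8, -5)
Hull (CCW) = [(-10, 3), (-1, -4), (8, -5), (5, 5)]

Jarvis march: at each step, from the current hull vertex p, select the next vertex q as the point such that every other point lies strictly to the left of (or on) the directed line p → q. (Equivalently: for every other point r, the cross product (q − p) × (r − p) ≥ 0.)
Starting point (lowest x, tie lowest y): (-10, 3). Wrap until returning to start. Resulting hull: (-10, 3), (-1, -4), (8, -5), (5, 5).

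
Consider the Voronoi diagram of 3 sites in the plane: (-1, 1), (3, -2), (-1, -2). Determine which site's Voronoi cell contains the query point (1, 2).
Nearest site = (-1, 1)

The Voronoi cell of site s contains exactly those query points closer to s than to any other site. Compute squared distances from q = (1, 2) to each site:
  (-1 − 1)² + (1 − 2)² = 5
  (-1 − 1)² + (-2 − 2)² = 20
  (3 − 1)² + (-2 − 2)² = 20
Minimum is attained by (-1, 1), so q lies in its Voronoi cell.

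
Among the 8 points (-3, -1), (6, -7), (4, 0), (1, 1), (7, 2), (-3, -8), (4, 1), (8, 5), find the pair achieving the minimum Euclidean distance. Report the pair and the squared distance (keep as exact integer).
Pair = ((4, 0), (4, 1)); squared distance = 1

Compute all C(8, 2) = 28 pairwise squared distances (x_i − x_j)² + (y_i − y_j)². The minimum is 1, attained by the pair ((4, 0), (4, 1)).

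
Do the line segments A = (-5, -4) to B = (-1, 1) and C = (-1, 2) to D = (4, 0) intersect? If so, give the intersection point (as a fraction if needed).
No (intersection of containing lines falls outside at least one segment)

Parametrize and solve: t = 38/33, s = 4/33. At least one of these is outside [0, 1], so the segments do not intersect.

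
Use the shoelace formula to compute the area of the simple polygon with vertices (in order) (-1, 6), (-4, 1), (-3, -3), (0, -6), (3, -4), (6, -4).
Area = 59

Shoelace formula: Area = (1/2) |Σ_i (x_i · y_{i+1} − x_{i+1} · y_i)| (indices mod n). Compute each cross term:
  (-1)(1) − (-4)(6) = 23
  (-4)(-3) − (-3)(1) = 15
  (-3)(-6) − (0)(-3) = 18
  (0)(-4) − (3)(-6) = 18
  (3)(-4) − (6)(-4) = 12
  (6)(6) − (-1)(-4) = 32
Sum = 118, so (signed) Area = 118/2 = 59, |Area| = 59.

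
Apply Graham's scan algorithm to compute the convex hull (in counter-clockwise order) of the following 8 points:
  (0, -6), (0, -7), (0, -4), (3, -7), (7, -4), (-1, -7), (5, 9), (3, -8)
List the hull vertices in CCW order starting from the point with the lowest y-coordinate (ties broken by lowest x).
Hull (CCW) = [(3, -8), (7, -4), (5, 9), (0, -4), (-1, -7)]

Graham scan procedure:
  1. Find the pivot p₀ = point with lowest y (tie → lowest x): (3, -8).
  2. Sort the remaining points by polar angle around p₀.
  3. Walk through sorted points, maintaining a stack; pop the top while the last three entries make a non-left turn (cross product ≤ 0).
  4. Final stack is the convex hull in CCW order: (3, -8), (7, -4), (5, 9), (0, -4), (-1, -7).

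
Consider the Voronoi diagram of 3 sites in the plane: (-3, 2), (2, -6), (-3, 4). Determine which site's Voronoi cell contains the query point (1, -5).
Nearest site = (2, -6)

The Voronoi cell of site s contains exactly those query points closer to s than to any other site. Compute squared distances from q = (1, -5) to each site:
  (2 − 1)² + (-6 − -5)² = 2
  (-3 − 1)² + (2 − -5)² = 65
  (-3 − 1)² + (4 − -5)² = 97
Minimum is attained by (2, -6), so q lies in its Voronoi cell.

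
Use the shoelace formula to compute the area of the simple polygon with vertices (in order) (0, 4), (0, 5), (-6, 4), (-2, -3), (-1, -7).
Area = 63/2

Shoelace formula: Area = (1/2) |Σ_i (x_i · y_{i+1} − x_{i+1} · y_i)| (indices mod n). Compute each cross term:
  (0)(5) − (0)(4) = 0
  (0)(4) − (-6)(5) = 30
  (-6)(-3) − (-2)(4) = 26
  (-2)(-7) − (-1)(-3) = 11
  (-1)(4) − (0)(-7) = -4
Sum = 63, so (signed) Area = 63/2 = 63/2, |Area| = 63/2.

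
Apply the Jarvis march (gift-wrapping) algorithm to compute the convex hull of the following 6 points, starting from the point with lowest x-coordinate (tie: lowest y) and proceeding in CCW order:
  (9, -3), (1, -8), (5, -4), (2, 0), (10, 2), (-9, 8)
Hull (CCW) = [(-9, 8), (1, -8), (9, -3), (10, 2)]

Jarvis march: at each step, from the current hull vertex p, select the next vertex q as the point such that every other point lies strictly to the left of (or on) the directed line p → q. (Equivalently: for every other point r, the cross product (q − p) × (r − p) ≥ 0.)
Starting point (lowest x, tie lowest y): (-9, 8). Wrap until returning to start. Resulting hull: (-9, 8), (1, -8), (9, -3), (10, 2).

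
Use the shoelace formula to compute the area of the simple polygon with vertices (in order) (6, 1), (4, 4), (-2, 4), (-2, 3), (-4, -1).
Area = 31

Shoelace formula: Area = (1/2) |Σ_i (x_i · y_{i+1} − x_{i+1} · y_i)| (indices mod n). Compute each cross term:
  (6)(4) − (4)(1) = 20
  (4)(4) − (-2)(4) = 24
  (-2)(3) − (-2)(4) = 2
  (-2)(-1) − (-4)(3) = 14
  (-4)(1) − (6)(-1) = 2
Sum = 62, so (signed) Area = 62/2 = 31, |Area| = 31.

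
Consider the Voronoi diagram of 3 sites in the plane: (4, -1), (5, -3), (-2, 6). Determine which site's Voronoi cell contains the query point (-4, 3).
Nearest site = (-2, 6)

The Voronoi cell of site s contains exactly those query points closer to s than to any other site. Compute squared distances from q = (-4, 3) to each site:
  (-2 − -4)² + (6 − 3)² = 13
  (4 − -4)² + (-1 − 3)² = 80
  (5 − -4)² + (-3 − 3)² = 117
Minimum is attained by (-2, 6), so q lies in its Voronoi cell.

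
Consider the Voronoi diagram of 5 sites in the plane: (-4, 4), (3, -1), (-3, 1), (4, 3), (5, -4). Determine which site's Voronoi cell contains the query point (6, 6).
Nearest site = (4, 3)

The Voronoi cell of site s contains exactly those query points closer to s than to any other site. Compute squared distances from q = (6, 6) to each site:
  (4 − 6)² + (3 − 6)² = 13
  (3 − 6)² + (-1 − 6)² = 58
  (5 − 6)² + (-4 − 6)² = 101
  (-4 − 6)² + (4 − 6)² = 104
  (-3 − 6)² + (1 − 6)² = 106
Minimum is attained by (4, 3), so q lies in its Voronoi cell.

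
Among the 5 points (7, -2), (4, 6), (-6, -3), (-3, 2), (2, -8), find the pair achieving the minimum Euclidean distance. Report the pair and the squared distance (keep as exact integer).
Pair = ((-6, -3), (-3, 2)); squared distance = 34

Compute all C(5, 2) = 10 pairwise squared distances (x_i − x_j)² + (y_i − y_j)². The minimum is 34, attained by the pair ((-6, -3), (-3, 2)).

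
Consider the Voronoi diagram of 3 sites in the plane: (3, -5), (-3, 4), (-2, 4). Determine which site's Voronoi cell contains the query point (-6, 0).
Nearest site = (-3, 4)

The Voronoi cell of site s contains exactly those query points closer to s than to any other site. Compute squared distances from q = (-6, 0) to each site:
  (-3 − -6)² + (4 − 0)² = 25
  (-2 − -6)² + (4 − 0)² = 32
  (3 − -6)² + (-5 − 0)² = 106
Minimum is attained by (-3, 4), so q lies in its Voronoi cell.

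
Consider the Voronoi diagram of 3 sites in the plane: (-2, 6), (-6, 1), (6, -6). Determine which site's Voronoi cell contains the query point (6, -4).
Nearest site = (6, -6)

The Voronoi cell of site s contains exactly those query points closer to s than to any other site. Compute squared distances from q = (6, -4) to each site:
  (6 − 6)² + (-6 − -4)² = 4
  (-2 − 6)² + (6 − -4)² = 164
  (-6 − 6)² + (1 − -4)² = 169
Minimum is attained by (6, -6), so q lies in its Voronoi cell.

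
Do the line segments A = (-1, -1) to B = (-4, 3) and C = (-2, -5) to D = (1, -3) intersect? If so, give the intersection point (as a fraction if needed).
No (intersection of containing lines falls outside at least one segment)

Parametrize and solve: t = -5/9, s = 8/9. At least one of these is outside [0, 1], so the segments do not intersect.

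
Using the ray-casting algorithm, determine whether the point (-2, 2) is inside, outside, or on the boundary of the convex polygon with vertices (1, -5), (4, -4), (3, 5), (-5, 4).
The point (-2, 2) lies strictly inside the polygon

Cast a horizontal ray to the right from the query point and count how many polygon edges it crosses (each edge strictly once or zero times, handled with the usual half-open convention). 
Parity of crossings → odd ⇒ inside.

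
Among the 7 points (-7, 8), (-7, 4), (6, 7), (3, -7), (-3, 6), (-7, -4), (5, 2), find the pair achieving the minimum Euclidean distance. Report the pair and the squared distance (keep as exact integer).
Pair = ((-7, 8), (-7, 4)); squared distance = 16

Compute all C(7, 2) = 21 pairwise squared distances (x_i − x_j)² + (y_i − y_j)². The minimum is 16, attained by the pair ((-7, 8), (-7, 4)).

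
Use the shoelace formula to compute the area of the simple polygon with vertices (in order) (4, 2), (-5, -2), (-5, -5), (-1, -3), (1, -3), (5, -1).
Area = 61/2

Shoelace formula: Area = (1/2) |Σ_i (x_i · y_{i+1} − x_{i+1} · y_i)| (indices mod n). Compute each cross term:
  (4)(-2) − (-5)(2) = 2
  (-5)(-5) − (-5)(-2) = 15
  (-5)(-3) − (-1)(-5) = 10
  (-1)(-3) − (1)(-3) = 6
  (1)(-1) − (5)(-3) = 14
  (5)(2) − (4)(-1) = 14
Sum = 61, so (signed) Area = 61/2 = 61/2, |Area| = 61/2.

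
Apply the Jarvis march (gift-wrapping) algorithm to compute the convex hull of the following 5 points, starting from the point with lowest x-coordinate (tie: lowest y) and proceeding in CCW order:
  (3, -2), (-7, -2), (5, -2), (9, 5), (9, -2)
Hull (CCW) = [(-7, -2), (9, -2), (9, 5)]

Jarvis march: at each step, from the current hull vertex p, select the next vertex q as the point such that every other point lies strictly to the left of (or on) the directed line p → q. (Equivalently: for every other point r, the cross product (q − p) × (r − p) ≥ 0.)
Starting point (lowest x, tie lowest y): (-7, -2). Wrap until returning to start. Resulting hull: (-7, -2), (9, -2), (9, 5).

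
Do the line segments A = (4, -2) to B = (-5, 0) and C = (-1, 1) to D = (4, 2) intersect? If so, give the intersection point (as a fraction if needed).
No (intersection of containing lines falls outside at least one segment)

Parametrize and solve: t = 20/19, s = -17/19. At least one of these is outside [0, 1], so the segments do not intersect.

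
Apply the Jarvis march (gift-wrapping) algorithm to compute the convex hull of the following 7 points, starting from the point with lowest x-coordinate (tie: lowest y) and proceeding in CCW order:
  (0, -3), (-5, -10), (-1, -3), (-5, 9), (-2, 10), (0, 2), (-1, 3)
Hull (CCW) = [(-5, -10), (0, -3), (0, 2), (-2, 10), (-5, 9)]

Jarvis march: at each step, from the current hull vertex p, select the next vertex q as the point such that every other point lies strictly to the left of (or on) the directed line p → q. (Equivalently: for every other point r, the cross product (q − p) × (r − p) ≥ 0.)
Starting point (lowest x, tie lowest y): (-5, -10). Wrap until returning to start. Resulting hull: (-5, -10), (0, -3), (0, 2), (-2, 10), (-5, 9).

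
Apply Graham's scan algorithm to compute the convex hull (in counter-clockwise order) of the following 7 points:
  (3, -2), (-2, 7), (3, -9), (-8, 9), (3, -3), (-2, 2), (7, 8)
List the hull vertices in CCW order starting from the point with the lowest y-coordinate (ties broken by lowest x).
Hull (CCW) = [(3, -9), (7, 8), (-8, 9)]

Graham scan procedure:
  1. Find the pivot p₀ = point with lowest y (tie → lowest x): (3, -9).
  2. Sort the remaining points by polar angle around p₀.
  3. Walk through sorted points, maintaining a stack; pop the top while the last three entries make a non-left turn (cross product ≤ 0).
  4. Final stack is the convex hull in CCW order: (3, -9), (7, 8), (-8, 9).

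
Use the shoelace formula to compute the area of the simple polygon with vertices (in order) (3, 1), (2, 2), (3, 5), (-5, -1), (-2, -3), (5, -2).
Area = 73/2

Shoelace formula: Area = (1/2) |Σ_i (x_i · y_{i+1} − x_{i+1} · y_i)| (indices mod n). Compute each cross term:
  (3)(2) − (2)(1) = 4
  (2)(5) − (3)(2) = 4
  (3)(-1) − (-5)(5) = 22
  (-5)(-3) − (-2)(-1) = 13
  (-2)(-2) − (5)(-3) = 19
  (5)(1) − (3)(-2) = 11
Sum = 73, so (signed) Area = 73/2 = 73/2, |Area| = 73/2.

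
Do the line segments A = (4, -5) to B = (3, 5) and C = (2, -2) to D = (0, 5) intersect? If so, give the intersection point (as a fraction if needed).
No (intersection of containing lines falls outside at least one segment)

Parametrize and solve: t = -8/13, s = -17/13. At least one of these is outside [0, 1], so the segments do not intersect.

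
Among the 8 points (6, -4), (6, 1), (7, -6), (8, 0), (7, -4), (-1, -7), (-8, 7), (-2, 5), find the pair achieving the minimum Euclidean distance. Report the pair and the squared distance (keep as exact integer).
Pair = ((6, -4), (7, -4)); squared distance = 1

Compute all C(8, 2) = 28 pairwise squared distances (x_i − x_j)² + (y_i − y_j)². The minimum is 1, attained by the pair ((6, -4), (7, -4)).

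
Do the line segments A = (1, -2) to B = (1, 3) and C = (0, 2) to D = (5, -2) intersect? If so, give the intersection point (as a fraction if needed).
Yes; intersection at (1, 6/5) (t = 16/25 on AB, s = 1/5 on CD)

Parametrize AB as A + t(B − A) = (1 + 0 t, -2 + 5 t) and CD as C + s(D − C) = (0 + 5 s, 2 + -4 s). Solve the linear system for (t, s). Determinant = 25 ≠ 0, so a unique intersection of the containing lines exists. Solution: t = 16/25, s = 1/5 — both in [0, 1], so the segments cross. Intersection point: (1, 6/5).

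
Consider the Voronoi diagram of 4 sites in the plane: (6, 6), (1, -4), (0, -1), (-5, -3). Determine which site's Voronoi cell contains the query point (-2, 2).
Nearest site = (0, -1)

The Voronoi cell of site s contains exactly those query points closer to s than to any other site. Compute squared distances from q = (-2, 2) to each site:
  (0 − -2)² + (-1 − 2)² = 13
  (-5 − -2)² + (-3 − 2)² = 34
  (1 − -2)² + (-4 − 2)² = 45
  (6 − -2)² + (6 − 2)² = 80
Minimum is attained by (0, -1), so q lies in its Voronoi cell.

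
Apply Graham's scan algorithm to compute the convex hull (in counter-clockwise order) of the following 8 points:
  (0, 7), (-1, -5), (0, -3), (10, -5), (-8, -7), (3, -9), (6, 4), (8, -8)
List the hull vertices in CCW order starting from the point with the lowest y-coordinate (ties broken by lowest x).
Hull (CCW) = [(3, -9), (8, -8), (10, -5), (6, 4), (0, 7), (-8, -7)]

Graham scan procedure:
  1. Find the pivot p₀ = point with lowest y (tie → lowest x): (3, -9).
  2. Sort the remaining points by polar angle around p₀.
  3. Walk through sorted points, maintaining a stack; pop the top while the last three entries make a non-left turn (cross product ≤ 0).
  4. Final stack is the convex hull in CCW order: (3, -9), (8, -8), (10, -5), (6, 4), (0, 7), (-8, -7).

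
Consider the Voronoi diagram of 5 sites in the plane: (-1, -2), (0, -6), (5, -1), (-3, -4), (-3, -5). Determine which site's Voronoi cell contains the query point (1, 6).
Nearest site = (5, -1)

The Voronoi cell of site s contains exactly those query points closer to s than to any other site. Compute squared distances from q = (1, 6) to each site:
  (5 − 1)² + (-1 − 6)² = 65
  (-1 − 1)² + (-2 − 6)² = 68
  (-3 − 1)² + (-4 − 6)² = 116
  (-3 − 1)² + (-5 − 6)² = 137
  (0 − 1)² + (-6 − 6)² = 145
Minimum is attained by (5, -1), so q lies in its Voronoi cell.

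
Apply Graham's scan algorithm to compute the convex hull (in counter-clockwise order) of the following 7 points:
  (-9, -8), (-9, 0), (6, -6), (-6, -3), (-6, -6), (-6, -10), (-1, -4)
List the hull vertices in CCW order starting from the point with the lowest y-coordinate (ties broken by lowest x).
Hull (CCW) = [(-6, -10), (6, -6), (-9, 0), (-9, -8)]

Graham scan procedure:
  1. Find the pivot p₀ = point with lowest y (tie → lowest x): (-6, -10).
  2. Sort the remaining points by polar angle around p₀.
  3. Walk through sorted points, maintaining a stack; pop the top while the last three entries make a non-left turn (cross product ≤ 0).
  4. Final stack is the convex hull in CCW order: (-6, -10), (6, -6), (-9, 0), (-9, -8).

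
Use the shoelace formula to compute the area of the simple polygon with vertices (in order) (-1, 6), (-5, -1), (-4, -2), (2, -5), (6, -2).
Area = 121/2

Shoelace formula: Area = (1/2) |Σ_i (x_i · y_{i+1} − x_{i+1} · y_i)| (indices mod n). Compute each cross term:
  (-1)(-1) − (-5)(6) = 31
  (-5)(-2) − (-4)(-1) = 6
  (-4)(-5) − (2)(-2) = 24
  (2)(-2) − (6)(-5) = 26
  (6)(6) − (-1)(-2) = 34
Sum = 121, so (signed) Area = 121/2 = 121/2, |Area| = 121/2.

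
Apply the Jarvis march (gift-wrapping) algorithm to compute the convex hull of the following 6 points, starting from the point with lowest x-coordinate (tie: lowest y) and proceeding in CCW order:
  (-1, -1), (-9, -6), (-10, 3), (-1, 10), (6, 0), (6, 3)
Hull (CCW) = [(-10, 3), (-9, -6), (6, 0), (6, 3), (-1, 10)]

Jarvis march: at each step, from the current hull vertex p, select the next vertex q as the point such that every other point lies strictly to the left of (or on) the directed line p → q. (Equivalently: for every other point r, the cross product (q − p) × (r − p) ≥ 0.)
Starting point (lowest x, tie lowest y): (-10, 3). Wrap until returning to start. Resulting hull: (-10, 3), (-9, -6), (6, 0), (6, 3), (-1, 10).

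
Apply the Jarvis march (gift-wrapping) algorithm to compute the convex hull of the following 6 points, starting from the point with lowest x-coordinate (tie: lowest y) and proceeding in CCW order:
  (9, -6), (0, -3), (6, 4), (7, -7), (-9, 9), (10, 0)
Hull (CCW) = [(-9, 9), (0, -3), (7, -7), (9, -6), (10, 0), (6, 4)]

Jarvis march: at each step, from the current hull vertex p, select the next vertex q as the point such that every other point lies strictly to the left of (or on) the directed line p → q. (Equivalently: for every other point r, the cross product (q − p) × (r − p) ≥ 0.)
Starting point (lowest x, tie lowest y): (-9, 9). Wrap until returning to start. Resulting hull: (-9, 9), (0, -3), (7, -7), (9, -6), (10, 0), (6, 4).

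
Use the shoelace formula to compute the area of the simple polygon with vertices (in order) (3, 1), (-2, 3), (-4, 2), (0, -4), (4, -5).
Area = 35

Shoelace formula: Area = (1/2) |Σ_i (x_i · y_{i+1} − x_{i+1} · y_i)| (indices mod n). Compute each cross term:
  (3)(3) − (-2)(1) = 11
  (-2)(2) − (-4)(3) = 8
  (-4)(-4) − (0)(2) = 16
  (0)(-5) − (4)(-4) = 16
  (4)(1) − (3)(-5) = 19
Sum = 70, so (signed) Area = 70/2 = 35, |Area| = 35.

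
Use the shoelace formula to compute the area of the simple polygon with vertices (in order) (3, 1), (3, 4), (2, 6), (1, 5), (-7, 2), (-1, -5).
Area = 111/2

Shoelace formula: Area = (1/2) |Σ_i (x_i · y_{i+1} − x_{i+1} · y_i)| (indices mod n). Compute each cross term:
  (3)(4) − (3)(1) = 9
  (3)(6) − (2)(4) = 10
  (2)(5) − (1)(6) = 4
  (1)(2) − (-7)(5) = 37
  (-7)(-5) − (-1)(2) = 37
  (-1)(1) − (3)(-5) = 14
Sum = 111, so (signed) Area = 111/2 = 111/2, |Area| = 111/2.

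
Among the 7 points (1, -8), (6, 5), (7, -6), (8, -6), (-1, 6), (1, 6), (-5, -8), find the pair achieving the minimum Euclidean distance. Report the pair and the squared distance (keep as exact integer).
Pair = ((7, -6), (8, -6)); squared distance = 1

Compute all C(7, 2) = 21 pairwise squared distances (x_i − x_j)² + (y_i − y_j)². The minimum is 1, attained by the pair ((7, -6), (8, -6)).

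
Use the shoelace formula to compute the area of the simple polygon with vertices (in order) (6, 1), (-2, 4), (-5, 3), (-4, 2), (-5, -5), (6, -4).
Area = 76

Shoelace formula: Area = (1/2) |Σ_i (x_i · y_{i+1} − x_{i+1} · y_i)| (indices mod n). Compute each cross term:
  (6)(4) − (-2)(1) = 26
  (-2)(3) − (-5)(4) = 14
  (-5)(2) − (-4)(3) = 2
  (-4)(-5) − (-5)(2) = 30
  (-5)(-4) − (6)(-5) = 50
  (6)(1) − (6)(-4) = 30
Sum = 152, so (signed) Area = 152/2 = 76, |Area| = 76.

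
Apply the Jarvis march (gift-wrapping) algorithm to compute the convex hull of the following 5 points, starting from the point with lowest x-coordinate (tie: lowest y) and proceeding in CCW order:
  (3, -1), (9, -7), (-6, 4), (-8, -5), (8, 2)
Hull (CCW) = [(-8, -5), (9, -7), (8, 2), (-6, 4)]

Jarvis march: at each step, from the current hull vertex p, select the next vertex q as the point such that every other point lies strictly to the left of (or on) the directed line p → q. (Equivalently: for every other point r, the cross product (q − p) × (r − p) ≥ 0.)
Starting point (lowest x, tie lowest y): (-8, -5). Wrap until returning to start. Resulting hull: (-8, -5), (9, -7), (8, 2), (-6, 4).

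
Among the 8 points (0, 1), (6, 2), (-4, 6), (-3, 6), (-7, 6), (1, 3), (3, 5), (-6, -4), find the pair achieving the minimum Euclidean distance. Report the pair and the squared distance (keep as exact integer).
Pair = ((-4, 6), (-3, 6)); squared distance = 1

Compute all C(8, 2) = 28 pairwise squared distances (x_i − x_j)² + (y_i − y_j)². The minimum is 1, attained by the pair ((-4, 6), (-3, 6)).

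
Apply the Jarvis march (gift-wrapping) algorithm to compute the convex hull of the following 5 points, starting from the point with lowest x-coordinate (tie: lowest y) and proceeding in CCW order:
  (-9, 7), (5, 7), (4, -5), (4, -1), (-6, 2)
Hull (CCW) = [(-9, 7), (-6, 2), (4, -5), (5, 7)]

Jarvis march: at each step, from the current hull vertex p, select the next vertex q as the point such that every other point lies strictly to the left of (or on) the directed line p → q. (Equivalently: for every other point r, the cross product (q − p) × (r − p) ≥ 0.)
Starting point (lowest x, tie lowest y): (-9, 7). Wrap until returning to start. Resulting hull: (-9, 7), (-6, 2), (4, -5), (5, 7).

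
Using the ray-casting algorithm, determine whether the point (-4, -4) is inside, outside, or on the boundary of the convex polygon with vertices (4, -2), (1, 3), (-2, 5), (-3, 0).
The point (-4, -4) lies strictly outside the polygon

Cast a horizontal ray to the right from the query point and count how many polygon edges it crosses (each edge strictly once or zero times, handled with the usual half-open convention). 
Parity of crossings → even ⇒ outside.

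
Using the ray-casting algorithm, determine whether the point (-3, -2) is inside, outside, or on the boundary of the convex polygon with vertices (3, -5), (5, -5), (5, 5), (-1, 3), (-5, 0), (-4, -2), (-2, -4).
The point (-3, -2) lies strictly inside the polygon

Cast a horizontal ray to the right from the query point and count how many polygon edges it crosses (each edge strictly once or zero times, handled with the usual half-open convention). 
Parity of crossings → odd ⇒ inside.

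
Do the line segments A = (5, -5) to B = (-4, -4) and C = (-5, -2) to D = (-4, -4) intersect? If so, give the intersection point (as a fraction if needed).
Yes; intersection at (-4, -4) (t = 1 on AB, s = 1 on CD)

Parametrize AB as A + t(B − A) = (5 + -9 t, -5 + 1 t) and CD as C + s(D − C) = (-5 + 1 s, -2 + -2 s). Solve the linear system for (t, s). Determinant = -17 ≠ 0, so a unique intersection of the containing lines exists. Solution: t = 1, s = 1 — both in [0, 1], so the segments cross. Intersection point: (-4, -4).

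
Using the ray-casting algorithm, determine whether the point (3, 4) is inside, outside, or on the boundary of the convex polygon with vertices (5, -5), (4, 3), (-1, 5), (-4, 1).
The point (3, 4) lies strictly outside the polygon

Cast a horizontal ray to the right from the query point and count how many polygon edges it crosses (each edge strictly once or zero times, handled with the usual half-open convention). 
Parity of crossings → even ⇒ outside.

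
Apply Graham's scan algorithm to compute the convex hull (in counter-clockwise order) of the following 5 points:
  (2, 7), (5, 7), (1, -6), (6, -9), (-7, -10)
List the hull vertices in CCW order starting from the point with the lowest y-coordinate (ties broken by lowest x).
Hull (CCW) = [(-7, -10), (6, -9), (5, 7), (2, 7)]

Graham scan procedure:
  1. Find the pivot p₀ = point with lowest y (tie → lowest x): (-7, -10).
  2. Sort the remaining points by polar angle around p₀.
  3. Walk through sorted points, maintaining a stack; pop the top while the last three entries make a non-left turn (cross product ≤ 0).
  4. Final stack is the convex hull in CCW order: (-7, -10), (6, -9), (5, 7), (2, 7).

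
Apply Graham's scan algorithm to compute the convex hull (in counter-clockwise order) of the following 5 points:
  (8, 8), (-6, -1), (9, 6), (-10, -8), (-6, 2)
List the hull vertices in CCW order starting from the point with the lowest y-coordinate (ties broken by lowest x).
Hull (CCW) = [(-10, -8), (9, 6), (8, 8), (-6, 2)]

Graham scan procedure:
  1. Find the pivot p₀ = point with lowest y (tie → lowest x): (-10, -8).
  2. Sort the remaining points by polar angle around p₀.
  3. Walk through sorted points, maintaining a stack; pop the top while the last three entries make a non-left turn (cross product ≤ 0).
  4. Final stack is the convex hull in CCW order: (-10, -8), (9, 6), (8, 8), (-6, 2).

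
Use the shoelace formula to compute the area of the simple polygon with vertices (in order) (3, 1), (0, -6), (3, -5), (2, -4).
Area = 6

Shoelace formula: Area = (1/2) |Σ_i (x_i · y_{i+1} − x_{i+1} · y_i)| (indices mod n). Compute each cross term:
  (3)(-6) − (0)(1) = -18
  (0)(-5) − (3)(-6) = 18
  (3)(-4) − (2)(-5) = -2
  (2)(1) − (3)(-4) = 14
Sum = 12, so (signed) Area = 12/2 = 6, |Area| = 6.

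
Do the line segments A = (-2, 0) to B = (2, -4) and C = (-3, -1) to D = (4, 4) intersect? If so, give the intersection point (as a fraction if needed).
Yes; intersection at (-11/6, -1/6) (t = 1/24 on AB, s = 1/6 on CD)

Parametrize AB as A + t(B − A) = (-2 + 4 t, 0 + -4 t) and CD as C + s(D − C) = (-3 + 7 s, -1 + 5 s). Solve the linear system for (t, s). Determinant = -48 ≠ 0, so a unique intersection of the containing lines exists. Solution: t = 1/24, s = 1/6 — both in [0, 1], so the segments cross. Intersection point: (-11/6, -1/6).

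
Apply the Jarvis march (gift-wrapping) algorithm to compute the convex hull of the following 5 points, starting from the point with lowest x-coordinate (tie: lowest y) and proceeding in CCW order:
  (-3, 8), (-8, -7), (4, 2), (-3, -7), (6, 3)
Hull (CCW) = [(-8, -7), (-3, -7), (6, 3), (-3, 8)]

Jarvis march: at each step, from the current hull vertex p, select the next vertex q as the point such that every other point lies strictly to the left of (or on) the directed line p → q. (Equivalently: for every other point r, the cross product (q − p) × (r − p) ≥ 0.)
Starting point (lowest x, tie lowest y): (-8, -7). Wrap until returning to start. Resulting hull: (-8, -7), (-3, -7), (6, 3), (-3, 8).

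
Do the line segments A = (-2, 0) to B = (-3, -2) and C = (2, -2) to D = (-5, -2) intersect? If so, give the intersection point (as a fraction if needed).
Yes; intersection at (-3, -2) (t = 1 on AB, s = 5/7 on CD)

Parametrize AB as A + t(B − A) = (-2 + -1 t, 0 + -2 t) and CD as C + s(D − C) = (2 + -7 s, -2 + 0 s). Solve the linear system for (t, s). Determinant = 14 ≠ 0, so a unique intersection of the containing lines exists. Solution: t = 1, s = 5/7 — both in [0, 1], so the segments cross. Intersection point: (-3, -2).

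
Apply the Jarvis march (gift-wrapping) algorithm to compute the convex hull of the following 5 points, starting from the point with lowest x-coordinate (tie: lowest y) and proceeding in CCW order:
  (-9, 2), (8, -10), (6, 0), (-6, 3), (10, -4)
Hull (CCW) = [(-9, 2), (8, -10), (10, -4), (6, 0), (-6, 3)]

Jarvis march: at each step, from the current hull vertex p, select the next vertex q as the point such that every other point lies strictly to the left of (or on) the directed line p → q. (Equivalently: for every other point r, the cross product (q − p) × (r − p) ≥ 0.)
Starting point (lowest x, tie lowest y): (-9, 2). Wrap until returning to start. Resulting hull: (-9, 2), (8, -10), (10, -4), (6, 0), (-6, 3).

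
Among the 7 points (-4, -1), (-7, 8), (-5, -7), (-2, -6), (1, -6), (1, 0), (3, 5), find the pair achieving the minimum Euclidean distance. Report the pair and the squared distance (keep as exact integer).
Pair = ((-2, -6), (1, -6)); squared distance = 9

Compute all C(7, 2) = 21 pairwise squared distances (x_i − x_j)² + (y_i − y_j)². The minimum is 9, attained by the pair ((-2, -6), (1, -6)).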